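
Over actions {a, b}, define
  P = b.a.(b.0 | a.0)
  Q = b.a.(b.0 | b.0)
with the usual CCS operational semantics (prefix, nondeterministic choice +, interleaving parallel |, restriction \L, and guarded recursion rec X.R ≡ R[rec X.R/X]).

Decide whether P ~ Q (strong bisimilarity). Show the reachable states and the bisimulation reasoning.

NO

P's transition system — 6 states:
  u0 = b.a.(b.0 | a.0) → —b→ u1
  u1 = a.(b.0 | a.0) → —a→ u2
  u2 = b.0 | a.0 → —a→ u3, —b→ u4
  u3 = b.0 | 0 → —b→ u5
  u4 = 0 | a.0 → —a→ u5
  u5 = 0 | 0 → stopped
Q's transition system — 6 states:
  v0 = b.a.(b.0 | b.0) → —b→ v1
  v1 = a.(b.0 | b.0) → —a→ v2
  v2 = b.0 | b.0 → —b→ v3, —b→ v4
  v3 = 0 | b.0 → —b→ v5
  v4 = b.0 | 0 → —b→ v5
  v5 = 0 | 0 → stopped
Bisimilarity quotient blocks:
  B0 = {u0}
  B1 = {u1}
  B2 = {u2}
  B3 = {u4}
  B4 = {u5, v5}
  B5 = {u3, v3, v4}
  B6 = {v0}
  B7 = {v1}
  B8 = {v2}
u0 ∈ B0, v0 ∈ B6 → different blocks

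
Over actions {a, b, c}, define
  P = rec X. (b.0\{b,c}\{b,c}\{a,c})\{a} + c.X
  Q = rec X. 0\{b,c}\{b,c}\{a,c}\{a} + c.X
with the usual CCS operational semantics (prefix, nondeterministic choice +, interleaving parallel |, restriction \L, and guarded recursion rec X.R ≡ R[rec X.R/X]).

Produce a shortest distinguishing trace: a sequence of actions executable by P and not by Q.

LTS(P): 2 reachable states
  u0 = rec X. (b.0\{b,c}\{b,c}\{a,c})\{a} + c.X ⊢ —b→ u1, —c→ u0
  u1 = 0\{b,c}\{b,c}\{a,c}\{a} ⊢ (no moves)
LTS(Q): 1 reachable states
  v0 = rec X. 0\{b,c}\{b,c}\{a,c}\{a} + c.X ⊢ —c→ v0
Executing b from P (initial set {u0}):
  [1] b ⇒ {u1}
  — P admits the full trace.
Executing b from Q (initial set {v0}):
  [1] b ⇒ ∅  — Q cannot continue

b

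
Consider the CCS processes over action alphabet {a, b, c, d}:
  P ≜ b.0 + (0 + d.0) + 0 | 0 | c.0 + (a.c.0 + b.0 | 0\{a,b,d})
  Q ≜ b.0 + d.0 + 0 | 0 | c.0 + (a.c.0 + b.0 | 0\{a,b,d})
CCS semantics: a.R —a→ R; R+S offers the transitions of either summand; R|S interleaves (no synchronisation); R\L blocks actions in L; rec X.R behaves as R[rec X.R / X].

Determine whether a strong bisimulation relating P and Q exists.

YES

LTS(P): 5 reachable states
  m0 = b.0 + (0 + d.0) + 0 | 0 | c.0 + (a.c.0 + b.0 | 0\{a,b,d}) → -a-> m1, -b-> m2, -b-> m3, -c-> m4, -d-> m2
  m1 = c.0 → -c-> m2
  m2 = 0 → ∅
  m3 = 0 | 0\{a,b,d} → ∅
  m4 = 0 | 0 | 0 → ∅
LTS(Q): 5 reachable states
  n0 = b.0 + d.0 + 0 | 0 | c.0 + (a.c.0 + b.0 | 0\{a,b,d}) → -a-> n1, -b-> n2, -b-> n3, -c-> n4, -d-> n2
  n1 = c.0 → -c-> n2
  n2 = 0 → ∅
  n3 = 0 | 0\{a,b,d} → ∅
  n4 = 0 | 0 | 0 → ∅
Partition-refinement fixed point:
  B0 = {m0, n0}
  B1 = {m2, m3, m4, n2, n3, n4}
  B2 = {m1, n1}
m0 ∈ B0, n0 ∈ B0 → same block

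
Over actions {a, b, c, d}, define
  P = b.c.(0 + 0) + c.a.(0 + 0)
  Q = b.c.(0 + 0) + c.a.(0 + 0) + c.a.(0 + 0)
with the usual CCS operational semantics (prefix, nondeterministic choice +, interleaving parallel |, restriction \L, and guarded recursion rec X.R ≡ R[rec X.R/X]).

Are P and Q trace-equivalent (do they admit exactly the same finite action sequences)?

YES

Reachable graph of P (4 states):
  m0 = b.c.(0 + 0) + c.a.(0 + 0) has moves ··b··> m1, ··c··> m2
  m1 = c.(0 + 0) has moves ··c··> m3
  m2 = a.(0 + 0) has moves ··a··> m3
  m3 = 0 + 0 has moves (no moves)
Reachable graph of Q (4 states):
  n0 = b.c.(0 + 0) + c.a.(0 + 0) + c.a.(0 + 0) has moves ··b··> n1, ··c··> n2
  n1 = c.(0 + 0) has moves ··c··> n3
  n2 = a.(0 + 0) has moves ··a··> n3
  n3 = 0 + 0 has moves (no moves)
Coarsest stable partition (strong bisimilarity classes):
  B0 = {m0, n0}
  B1 = {m2, n2}
  B2 = {m3, n3}
  B3 = {m1, n1}
m0 ∈ B0, n0 ∈ B0 → same block
Bisimilar ⇒ trace-equivalent.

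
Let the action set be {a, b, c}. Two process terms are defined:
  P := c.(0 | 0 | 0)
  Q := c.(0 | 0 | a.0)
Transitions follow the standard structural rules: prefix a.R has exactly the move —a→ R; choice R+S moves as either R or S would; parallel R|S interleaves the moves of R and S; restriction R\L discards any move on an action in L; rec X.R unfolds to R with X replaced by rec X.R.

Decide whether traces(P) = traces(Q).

P's transition system — 2 states:
  p0 = c.(0 | 0 | 0) :: ··c··> p1
  p1 = 0 | 0 | 0 :: ∅
Q's transition system — 3 states:
  q0 = c.(0 | 0 | a.0) :: ··c··> q1
  q1 = 0 | 0 | a.0 :: ··a··> q2
  q2 = 0 | 0 | 0 :: ∅
Trace ⟨ca⟩ through Q, begin at {q0}:
  step 1 (c): {q1}
  step 2 (a): {q2}
  ✓ Q
Trace ⟨ca⟩ through P, begin at {p0}:
  step 1 (c): {p1}
  step 2 (a): ∅ (P stuck)

traces(P) ≠ traces(Q) — witness ⟨ca⟩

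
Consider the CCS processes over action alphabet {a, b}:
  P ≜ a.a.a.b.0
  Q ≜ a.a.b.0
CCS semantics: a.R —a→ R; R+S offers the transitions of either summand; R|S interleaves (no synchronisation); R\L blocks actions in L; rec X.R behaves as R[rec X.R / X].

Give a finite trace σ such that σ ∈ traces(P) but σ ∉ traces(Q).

LTS(P): 5 reachable states
  s0 = a.a.a.b.0 :: =a=> s1
  s1 = a.a.b.0 :: =a=> s2
  s2 = a.b.0 :: =a=> s3
  s3 = b.0 :: =b=> s4
  s4 = 0 :: deadlocked
LTS(Q): 4 reachable states
  t0 = a.a.b.0 :: =a=> t1
  t1 = a.b.0 :: =a=> t2
  t2 = b.0 :: =b=> t3
  t3 = 0 :: deadlocked
Executing aaa from P (initial set {s0}):
  step 1 (a): {s1}
  step 2 (a): {s2}
  step 3 (a): {s3}
  — P admits the full trace.
Executing aaa from Q (initial set {t0}):
  step 1 (a): {t1}
  step 2 (a): {t2}
  step 3 (a): ∅ (Q stuck)

aaa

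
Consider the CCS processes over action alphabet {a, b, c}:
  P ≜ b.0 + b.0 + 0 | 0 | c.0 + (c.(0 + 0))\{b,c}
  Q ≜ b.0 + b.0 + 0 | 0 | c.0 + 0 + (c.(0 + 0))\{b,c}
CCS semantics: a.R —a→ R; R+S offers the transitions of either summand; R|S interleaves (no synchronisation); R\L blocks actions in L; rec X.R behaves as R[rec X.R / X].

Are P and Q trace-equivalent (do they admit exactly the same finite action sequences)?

trace-equivalent

Reachable graph of P (3 states):
  p0 = b.0 + b.0 + 0 | 0 | c.0 + (c.(0 + 0))\{b,c} ⊢ ··b··> p1, ··c··> p2
  p1 = 0 ⊢ (no moves)
  p2 = 0 | 0 | 0 ⊢ (no moves)
Reachable graph of Q (3 states):
  q0 = b.0 + b.0 + 0 | 0 | c.0 + 0 + (c.(0 + 0))\{b,c} ⊢ ··b··> q1, ··c··> q2
  q1 = 0 ⊢ (no moves)
  q2 = 0 | 0 | 0 ⊢ (no moves)
Coarsest stable partition (strong bisimilarity classes):
  B0 = {p0, q0}
  B1 = {p1, p2, q1, q2}
p0 ∈ B0, q0 ∈ B0 → same block
Bisimilar ⇒ trace-equivalent.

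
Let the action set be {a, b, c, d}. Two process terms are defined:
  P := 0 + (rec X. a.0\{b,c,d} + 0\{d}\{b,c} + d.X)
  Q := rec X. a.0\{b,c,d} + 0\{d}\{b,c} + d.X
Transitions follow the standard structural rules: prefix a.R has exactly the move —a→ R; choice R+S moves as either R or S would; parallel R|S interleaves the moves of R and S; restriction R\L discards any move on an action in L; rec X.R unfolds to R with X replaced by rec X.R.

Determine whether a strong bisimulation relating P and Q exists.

YES

LTS(P): 3 reachable states
  s0 = 0 + (rec X. a.0\{b,c,d} + 0\{d}\{b,c} + d.X) :: -a-> s1, -d-> s2
  s1 = 0\{b,c,d} :: stopped
  s2 = rec X. a.0\{b,c,d} + 0\{d}\{b,c} + d.X :: -a-> s1, -d-> s2
LTS(Q): 2 reachable states
  t0 = rec X. a.0\{b,c,d} + 0\{d}\{b,c} + d.X :: -a-> t1, -d-> t0
  t1 = 0\{b,c,d} :: stopped
Coarsest stable partition (strong bisimilarity classes):
  B0 = {s0, s2, t0}
  B1 = {s1, t1}
s0 ∈ B0, t0 ∈ B0 → same block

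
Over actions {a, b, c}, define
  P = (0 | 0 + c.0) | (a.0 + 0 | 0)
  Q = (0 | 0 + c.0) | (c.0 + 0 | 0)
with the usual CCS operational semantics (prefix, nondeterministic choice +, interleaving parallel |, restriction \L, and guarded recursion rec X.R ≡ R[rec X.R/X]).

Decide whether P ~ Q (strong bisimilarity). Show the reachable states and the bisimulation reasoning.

Reachable graph of P (4 states):
  u0 = (0 | 0 + c.0) | (a.0 + 0 | 0) | ··a··> u1, ··c··> u2
  u1 = (0 | 0 + c.0) | 0 | ··c··> u3
  u2 = 0 | (a.0 + 0 | 0) | ··a··> u3
  u3 = 0 | 0 | stopped
Reachable graph of Q (4 states):
  v0 = (0 | 0 + c.0) | (c.0 + 0 | 0) | ··c··> v1, ··c··> v2
  v1 = (0 | 0 + c.0) | 0 | ··c··> v3
  v2 = 0 | (c.0 + 0 | 0) | ··c··> v3
  v3 = 0 | 0 | stopped
Partition-refinement fixed point:
  B0 = {u0}
  B1 = {u1, v1, v2}
  B2 = {u3, v3}
  B3 = {u2}
  B4 = {v0}
u0 ∈ B0, v0 ∈ B4 → different blocks

P ≁ Q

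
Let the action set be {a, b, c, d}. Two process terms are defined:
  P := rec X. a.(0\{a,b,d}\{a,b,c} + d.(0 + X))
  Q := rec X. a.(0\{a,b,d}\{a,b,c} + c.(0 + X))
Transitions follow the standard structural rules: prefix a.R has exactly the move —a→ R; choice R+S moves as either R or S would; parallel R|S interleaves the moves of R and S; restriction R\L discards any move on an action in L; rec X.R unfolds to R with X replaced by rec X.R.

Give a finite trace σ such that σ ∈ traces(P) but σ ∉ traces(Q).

P's transition system — 3 states:
  p0 = rec X. a.(0\{a,b,d}\{a,b,c} + d.(0 + X)) | -a-> p1
  p1 = 0\{a,b,d}\{a,b,c} + d.(0 + (rec X. a.(0\{a,b,d}\{a,b,c} + d.(0 + X)))) | -d-> p2
  p2 = 0 + (rec X. a.(0\{a,b,d}\{a,b,c} + d.(0 + X))) | -a-> p1
Q's transition system — 3 states:
  q0 = rec X. a.(0\{a,b,d}\{a,b,c} + c.(0 + X)) | -a-> q1
  q1 = 0\{a,b,d}\{a,b,c} + c.(0 + (rec X. a.(0\{a,b,d}\{a,b,c} + c.(0 + X)))) | -c-> q2
  q2 = 0 + (rec X. a.(0\{a,b,d}\{a,b,c} + c.(0 + X))) | -a-> q1
Trace ⟨ad⟩ through P, begin at {p0}:
  step 1 (a): {p1}
  step 2 (d): {p2}
  P completes σ.
Trace ⟨ad⟩ through Q, begin at {q0}:
  step 1 (a): {q1}
  step 2 (d): no successor for Q

ad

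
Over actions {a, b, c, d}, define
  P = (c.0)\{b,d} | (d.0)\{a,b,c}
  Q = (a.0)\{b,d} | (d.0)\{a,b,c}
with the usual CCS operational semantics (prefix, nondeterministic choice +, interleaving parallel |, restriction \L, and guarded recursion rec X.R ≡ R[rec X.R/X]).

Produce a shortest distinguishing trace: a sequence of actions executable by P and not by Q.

c

P's transition system — 4 states:
  s0 = (c.0)\{b,d} | (d.0)\{a,b,c} → —c→ s1, —d→ s2
  s1 = 0\{b,d} | (d.0)\{a,b,c} → —d→ s3
  s2 = (c.0)\{b,d} | 0\{a,b,c} → —c→ s3
  s3 = 0\{b,d} | 0\{a,b,c} → ∅
Q's transition system — 4 states:
  t0 = (a.0)\{b,d} | (d.0)\{a,b,c} → —a→ t1, —d→ t2
  t1 = 0\{b,d} | (d.0)\{a,b,c} → —d→ t3
  t2 = (a.0)\{b,d} | 0\{a,b,c} → —a→ t3
  t3 = 0\{b,d} | 0\{a,b,c} → ∅
Executing c from P (initial set {s0}):
  after c @ step 1: {s1}
  P completes σ.
Executing c from Q (initial set {t0}):
  after c @ step 1: no successor for Q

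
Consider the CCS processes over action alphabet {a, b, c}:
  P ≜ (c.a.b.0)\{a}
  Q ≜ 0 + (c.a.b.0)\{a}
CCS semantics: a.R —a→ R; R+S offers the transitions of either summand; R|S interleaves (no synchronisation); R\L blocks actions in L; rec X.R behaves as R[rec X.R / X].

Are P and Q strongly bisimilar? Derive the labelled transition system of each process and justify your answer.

P's transition system — 2 states:
  p0 = (c.a.b.0)\{a} → =c=> p1
  p1 = (a.b.0)\{a} → ∅
Q's transition system — 2 states:
  q0 = 0 + (c.a.b.0)\{a} → =c=> q1
  q1 = (a.b.0)\{a} → ∅
Bisimilarity quotient blocks:
  B0 = {p0, q0}
  B1 = {p1, q1}
p0 ∈ B0, q0 ∈ B0 → same block

YES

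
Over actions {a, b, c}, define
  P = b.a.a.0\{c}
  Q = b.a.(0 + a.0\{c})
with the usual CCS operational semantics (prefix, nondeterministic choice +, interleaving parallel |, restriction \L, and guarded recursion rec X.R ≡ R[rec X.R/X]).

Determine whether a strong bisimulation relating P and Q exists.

bisimilar

P's transition system — 4 states:
  m0 = b.a.a.0\{c} has moves —b→ m1
  m1 = a.a.0\{c} has moves —a→ m2
  m2 = a.0\{c} has moves —a→ m3
  m3 = 0\{c} has moves ·
Q's transition system — 4 states:
  n0 = b.a.(0 + a.0\{c}) has moves —b→ n1
  n1 = a.(0 + a.0\{c}) has moves —a→ n2
  n2 = 0 + a.0\{c} has moves —a→ n3
  n3 = 0\{c} has moves ·
Bisimilarity quotient blocks:
  B0 = {m0, n0}
  B1 = {m1, n1}
  B2 = {m2, n2}
  B3 = {m3, n3}
m0 ∈ B0, n0 ∈ B0 → same block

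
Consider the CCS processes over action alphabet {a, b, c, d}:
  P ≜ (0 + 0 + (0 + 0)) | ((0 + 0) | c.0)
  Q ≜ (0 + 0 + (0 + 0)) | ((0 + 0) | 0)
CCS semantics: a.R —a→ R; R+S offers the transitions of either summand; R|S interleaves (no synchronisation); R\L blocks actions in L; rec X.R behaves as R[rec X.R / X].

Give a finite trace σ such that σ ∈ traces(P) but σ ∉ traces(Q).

c

LTS(P): 2 reachable states
  p0 = (0 + 0 + (0 + 0)) | ((0 + 0) | c.0) ⊢ -c-> p1
  p1 = (0 + 0 + (0 + 0)) | ((0 + 0) | 0) ⊢ stopped
LTS(Q): 1 reachable states
  q0 = (0 + 0 + (0 + 0)) | ((0 + 0) | 0) ⊢ stopped
Trace ⟨c⟩ through P, begin at {p0}:
  after c @ step 1: {p1}
  P completes σ.
Trace ⟨c⟩ through Q, begin at {q0}:
  after c @ step 1: no successor for Q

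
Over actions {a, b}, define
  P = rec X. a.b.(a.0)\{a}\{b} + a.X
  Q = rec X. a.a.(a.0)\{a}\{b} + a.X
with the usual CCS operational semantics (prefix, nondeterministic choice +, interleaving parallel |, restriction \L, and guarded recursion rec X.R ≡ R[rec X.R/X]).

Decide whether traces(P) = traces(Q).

Reachable graph of P (3 states):
  s0 = rec X. a.b.(a.0)\{a}\{b} + a.X has moves -a-> s0, -a-> s1
  s1 = b.(a.0)\{a}\{b} has moves -b-> s2
  s2 = (a.0)\{a}\{b} has moves ·
Reachable graph of Q (3 states):
  t0 = rec X. a.a.(a.0)\{a}\{b} + a.X has moves -a-> t0, -a-> t1
  t1 = a.(a.0)\{a}\{b} has moves -a-> t2
  t2 = (a.0)\{a}\{b} has moves ·
Trace ⟨ab⟩ through P, begin at {s0}:
  step 1 (a): {s0, s1}
  step 2 (b): {s2}
  — P admits the full trace.
Trace ⟨ab⟩ through Q, begin at {t0}:
  step 1 (a): {t0, t1}
  step 2 (b): no successor for Q

NO — witness ⟨ab⟩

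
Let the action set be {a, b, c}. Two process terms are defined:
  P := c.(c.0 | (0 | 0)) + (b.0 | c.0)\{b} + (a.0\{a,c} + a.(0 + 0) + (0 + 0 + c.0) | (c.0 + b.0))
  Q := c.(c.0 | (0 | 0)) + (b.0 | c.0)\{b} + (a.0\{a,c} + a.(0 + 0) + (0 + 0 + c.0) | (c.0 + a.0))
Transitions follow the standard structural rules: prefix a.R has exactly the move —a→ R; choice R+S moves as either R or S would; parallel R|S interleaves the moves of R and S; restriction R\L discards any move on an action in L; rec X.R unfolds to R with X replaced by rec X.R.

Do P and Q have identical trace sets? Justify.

traces(P) ≠ traces(Q) — witness ⟨b⟩

LTS(P): 9 reachable states
  m0 = c.(c.0 | (0 | 0)) + (b.0 | c.0)\{b} + (a.0\{a,c} + a.(0 + 0) + (0 + 0 + c.0) | (c.0 + b.0)) → --a--▸ m1, --a--▸ m2, --b--▸ m3, --c--▸ m3, --c--▸ m4, --c--▸ m5, --c--▸ m6
  m1 = 0 + 0 → ·
  m2 = 0\{a,c} → ·
  m3 = (0 + 0 + c.0) | 0 → --c--▸ m7
  m4 = (b.0 | 0)\{b} → ·
  m5 = 0 | (c.0 + b.0) → --b--▸ m7, --c--▸ m7
  m6 = c.0 | (0 | 0) → --c--▸ m8
  m7 = 0 | 0 → ·
  m8 = 0 | (0 | 0) → ·
LTS(Q): 9 reachable states
  n0 = c.(c.0 | (0 | 0)) + (b.0 | c.0)\{b} + (a.0\{a,c} + a.(0 + 0) + (0 + 0 + c.0) | (c.0 + a.0)) → --a--▸ n1, --a--▸ n2, --a--▸ n3, --c--▸ n1, --c--▸ n4, --c--▸ n5, --c--▸ n6
  n1 = (0 + 0 + c.0) | 0 → --c--▸ n7
  n2 = 0 + 0 → ·
  n3 = 0\{a,c} → ·
  n4 = (b.0 | 0)\{b} → ·
  n5 = 0 | (c.0 + a.0) → --a--▸ n7, --c--▸ n7
  n6 = c.0 | (0 | 0) → --c--▸ n8
  n7 = 0 | 0 → ·
  n8 = 0 | (0 | 0) → ·
Run σ = ⟨b⟩ on P: start {m0}
  step 1 (b): {m3}
  — P admits the full trace.
Run σ = ⟨b⟩ on Q: start {n0}
  step 1 (b): ∅  — Q cannot continue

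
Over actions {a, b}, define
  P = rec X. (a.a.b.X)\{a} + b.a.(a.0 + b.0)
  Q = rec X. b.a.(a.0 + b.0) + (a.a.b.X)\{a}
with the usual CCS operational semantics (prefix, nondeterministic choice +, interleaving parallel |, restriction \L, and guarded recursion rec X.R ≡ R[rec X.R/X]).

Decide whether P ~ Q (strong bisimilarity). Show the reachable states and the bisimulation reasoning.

Reachable graph of P (4 states):
  p0 = rec X. (a.a.b.X)\{a} + b.a.(a.0 + b.0) :: =b=> p1
  p1 = a.(a.0 + b.0) :: =a=> p2
  p2 = a.0 + b.0 :: =a=> p3, =b=> p3
  p3 = 0 :: ∅
Reachable graph of Q (4 states):
  q0 = rec X. b.a.(a.0 + b.0) + (a.a.b.X)\{a} :: =b=> q1
  q1 = a.(a.0 + b.0) :: =a=> q2
  q2 = a.0 + b.0 :: =a=> q3, =b=> q3
  q3 = 0 :: ∅
Partition-refinement fixed point:
  B0 = {p0, q0}
  B1 = {p1, q1}
  B2 = {p2, q2}
  B3 = {p3, q3}
p0 ∈ B0, q0 ∈ B0 → same block

YES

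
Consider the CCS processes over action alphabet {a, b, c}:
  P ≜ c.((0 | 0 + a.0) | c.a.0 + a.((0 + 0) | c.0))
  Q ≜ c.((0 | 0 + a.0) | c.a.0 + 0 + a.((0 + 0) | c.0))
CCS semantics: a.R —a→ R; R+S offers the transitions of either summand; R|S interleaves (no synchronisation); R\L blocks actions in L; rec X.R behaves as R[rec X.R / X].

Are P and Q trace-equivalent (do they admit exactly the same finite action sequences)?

Reachable graph of P (9 states):
  u0 = c.((0 | 0 + a.0) | c.a.0 + a.((0 + 0) | c.0)) :: ··c··> u1
  u1 = (0 | 0 + a.0) | c.a.0 + a.((0 + 0) | c.0) :: ··a··> u2, ··a··> u3, ··c··> u4
  u2 = (0 + 0) | c.0 :: ··c··> u5
  u3 = 0 | c.a.0 :: ··c··> u6
  u4 = (0 | 0 + a.0) | a.0 :: ··a··> u6, ··a··> u7
  u5 = (0 + 0) | 0 :: stopped
  u6 = 0 | a.0 :: ··a··> u8
  u7 = (0 | 0 + a.0) | 0 :: ··a··> u8
  u8 = 0 | 0 :: stopped
Reachable graph of Q (9 states):
  v0 = c.((0 | 0 + a.0) | c.a.0 + 0 + a.((0 + 0) | c.0)) :: ··c··> v1
  v1 = (0 | 0 + a.0) | c.a.0 + 0 + a.((0 + 0) | c.0) :: ··a··> v2, ··a··> v3, ··c··> v4
  v2 = (0 + 0) | c.0 :: ··c··> v5
  v3 = 0 | c.a.0 :: ··c··> v6
  v4 = (0 | 0 + a.0) | a.0 :: ··a··> v6, ··a··> v7
  v5 = (0 + 0) | 0 :: stopped
  v6 = 0 | a.0 :: ··a··> v8
  v7 = (0 | 0 + a.0) | 0 :: ··a··> v8
  v8 = 0 | 0 :: stopped
Partition-refinement fixed point:
  B0 = {u0, v0}
  B1 = {u1, v1}
  B2 = {u3, v3}
  B3 = {u6, u7, v6, v7}
  B4 = {u5, u8, v5, v8}
  B5 = {u2, v2}
  B6 = {u4, v4}
u0 ∈ B0, v0 ∈ B0 → same block
Bisimilar ⇒ trace-equivalent.

trace-equivalent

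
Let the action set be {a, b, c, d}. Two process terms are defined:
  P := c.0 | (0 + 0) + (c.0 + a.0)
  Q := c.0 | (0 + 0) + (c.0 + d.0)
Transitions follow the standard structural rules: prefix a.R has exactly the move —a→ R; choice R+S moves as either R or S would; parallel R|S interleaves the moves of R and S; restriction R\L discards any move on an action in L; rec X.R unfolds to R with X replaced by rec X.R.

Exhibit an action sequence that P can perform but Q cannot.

a

LTS(P): 3 reachable states
  p0 = c.0 | (0 + 0) + (c.0 + a.0) has moves ··a··> p1, ··c··> p1, ··c··> p2
  p1 = 0 has moves (no moves)
  p2 = 0 | (0 + 0) has moves (no moves)
LTS(Q): 3 reachable states
  q0 = c.0 | (0 + 0) + (c.0 + d.0) has moves ··c··> q1, ··c··> q2, ··d··> q1
  q1 = 0 has moves (no moves)
  q2 = 0 | (0 + 0) has moves (no moves)
Trace ⟨a⟩ through P, begin at {p0}:
  [1] a ⇒ {p1}
  ✓ P
Trace ⟨a⟩ through Q, begin at {q0}:
  [1] a ⇒ ∅  — Q cannot continue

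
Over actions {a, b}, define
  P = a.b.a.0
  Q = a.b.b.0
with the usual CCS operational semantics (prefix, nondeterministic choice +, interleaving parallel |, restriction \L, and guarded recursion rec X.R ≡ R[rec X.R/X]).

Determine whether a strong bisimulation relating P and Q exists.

P's transition system — 4 states:
  u0 = a.b.a.0 | —a→ u1
  u1 = b.a.0 | —b→ u2
  u2 = a.0 | —a→ u3
  u3 = 0 | deadlocked
Q's transition system — 4 states:
  v0 = a.b.b.0 | —a→ v1
  v1 = b.b.0 | —b→ v2
  v2 = b.0 | —b→ v3
  v3 = 0 | deadlocked
Coarsest stable partition (strong bisimilarity classes):
  B0 = {u0}
  B1 = {u1}
  B2 = {u2}
  B3 = {u3, v3}
  B4 = {v0}
  B5 = {v1}
  B6 = {v2}
u0 ∈ B0, v0 ∈ B4 → different blocks

NO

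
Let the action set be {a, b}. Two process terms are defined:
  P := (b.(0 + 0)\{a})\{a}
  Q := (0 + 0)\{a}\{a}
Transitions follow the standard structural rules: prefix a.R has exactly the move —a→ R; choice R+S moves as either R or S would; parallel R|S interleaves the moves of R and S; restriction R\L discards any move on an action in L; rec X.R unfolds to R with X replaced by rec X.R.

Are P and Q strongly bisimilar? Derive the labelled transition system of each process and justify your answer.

P ≁ Q

Reachable graph of P (2 states):
  u0 = (b.(0 + 0)\{a})\{a} ⊢ —b→ u1
  u1 = (0 + 0)\{a}\{a} ⊢ ·
Reachable graph of Q (1 states):
  v0 = (0 + 0)\{a}\{a} ⊢ ·
Partition-refinement fixed point:
  B0 = {u0}
  B1 = {u1, v0}
u0 ∈ B0, v0 ∈ B1 → different blocks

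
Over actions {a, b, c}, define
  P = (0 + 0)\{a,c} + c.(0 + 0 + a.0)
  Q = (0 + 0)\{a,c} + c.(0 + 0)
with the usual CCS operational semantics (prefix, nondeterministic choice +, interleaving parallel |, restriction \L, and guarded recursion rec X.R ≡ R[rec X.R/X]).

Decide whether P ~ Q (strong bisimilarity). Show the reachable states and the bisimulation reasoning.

P ≁ Q

LTS(P): 3 reachable states
  m0 = (0 + 0)\{a,c} + c.(0 + 0 + a.0) ⊢ -c-> m1
  m1 = 0 + 0 + a.0 ⊢ -a-> m2
  m2 = 0 ⊢ deadlocked
LTS(Q): 2 reachable states
  n0 = (0 + 0)\{a,c} + c.(0 + 0) ⊢ -c-> n1
  n1 = 0 + 0 ⊢ deadlocked
Partition-refinement fixed point:
  B0 = {m0}
  B1 = {m1}
  B2 = {m2, n1}
  B3 = {n0}
m0 ∈ B0, n0 ∈ B3 → different blocks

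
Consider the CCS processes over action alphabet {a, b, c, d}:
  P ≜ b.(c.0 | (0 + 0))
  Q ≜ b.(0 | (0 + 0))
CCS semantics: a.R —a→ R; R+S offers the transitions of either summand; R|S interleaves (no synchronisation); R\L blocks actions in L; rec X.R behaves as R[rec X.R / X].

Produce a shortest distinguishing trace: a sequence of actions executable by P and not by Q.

LTS(P): 3 reachable states
  m0 = b.(c.0 | (0 + 0)) → —b→ m1
  m1 = c.0 | (0 + 0) → —c→ m2
  m2 = 0 | (0 + 0) → ·
LTS(Q): 2 reachable states
  n0 = b.(0 | (0 + 0)) → —b→ n1
  n1 = 0 | (0 + 0) → ·
Run σ = ⟨bc⟩ on P: start {m0}
  step 1 (b): {m1}
  step 2 (c): {m2}
  — P admits the full trace.
Run σ = ⟨bc⟩ on Q: start {n0}
  step 1 (b): {n1}
  step 2 (c): ∅ (Q stuck)

bc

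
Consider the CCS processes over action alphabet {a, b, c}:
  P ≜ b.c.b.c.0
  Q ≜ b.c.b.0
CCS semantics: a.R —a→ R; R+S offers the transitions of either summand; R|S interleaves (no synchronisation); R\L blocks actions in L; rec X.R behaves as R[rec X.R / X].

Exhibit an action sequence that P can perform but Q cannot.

P's transition system — 5 states:
  u0 = b.c.b.c.0 has moves ··b··> u1
  u1 = c.b.c.0 has moves ··c··> u2
  u2 = b.c.0 has moves ··b··> u3
  u3 = c.0 has moves ··c··> u4
  u4 = 0 has moves deadlocked
Q's transition system — 4 states:
  v0 = b.c.b.0 has moves ··b··> v1
  v1 = c.b.0 has moves ··c··> v2
  v2 = b.0 has moves ··b··> v3
  v3 = 0 has moves deadlocked
Trace ⟨bcbc⟩ through P, begin at {u0}:
  [1] b ⇒ {u1}
  [2] c ⇒ {u2}
  [3] b ⇒ {u3}
  [4] c ⇒ {u4}
  ✓ P
Trace ⟨bcbc⟩ through Q, begin at {v0}:
  [1] b ⇒ {v1}
  [2] c ⇒ {v2}
  [3] b ⇒ {v3}
  [4] c ⇒ ∅ (Q stuck)

bcbc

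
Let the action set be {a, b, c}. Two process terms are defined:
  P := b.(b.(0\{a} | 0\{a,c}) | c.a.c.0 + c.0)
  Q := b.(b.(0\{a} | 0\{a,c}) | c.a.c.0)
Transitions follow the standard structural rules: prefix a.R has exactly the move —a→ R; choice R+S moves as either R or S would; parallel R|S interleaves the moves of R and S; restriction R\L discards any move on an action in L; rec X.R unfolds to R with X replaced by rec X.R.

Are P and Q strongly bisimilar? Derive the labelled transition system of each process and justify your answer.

LTS(P): 10 reachable states
  s0 = b.(b.(0\{a} | 0\{a,c}) | c.a.c.0 + c.0) → -b-> s1
  s1 = b.(0\{a} | 0\{a,c}) | c.a.c.0 + c.0 → -b-> s2, -c-> s3, -c-> s4
  s2 = 0\{a} | 0\{a,c} | c.a.c.0 → -c-> s5
  s3 = 0 → (no moves)
  s4 = b.(0\{a} | 0\{a,c}) | a.c.0 → -a-> s6, -b-> s5
  s5 = 0\{a} | 0\{a,c} | a.c.0 → -a-> s7
  s6 = b.(0\{a} | 0\{a,c}) | c.0 → -b-> s7, -c-> s8
  s7 = 0\{a} | 0\{a,c} | c.0 → -c-> s9
  s8 = b.(0\{a} | 0\{a,c}) | 0 → -b-> s9
  s9 = 0\{a} | 0\{a,c} | 0 → (no moves)
LTS(Q): 9 reachable states
  t0 = b.(b.(0\{a} | 0\{a,c}) | c.a.c.0) → -b-> t1
  t1 = b.(0\{a} | 0\{a,c}) | c.a.c.0 → -b-> t2, -c-> t3
  t2 = 0\{a} | 0\{a,c} | c.a.c.0 → -c-> t4
  t3 = b.(0\{a} | 0\{a,c}) | a.c.0 → -a-> t5, -b-> t4
  t4 = 0\{a} | 0\{a,c} | a.c.0 → -a-> t6
  t5 = b.(0\{a} | 0\{a,c}) | c.0 → -b-> t6, -c-> t7
  t6 = 0\{a} | 0\{a,c} | c.0 → -c-> t8
  t7 = b.(0\{a} | 0\{a,c}) | 0 → -b-> t8
  t8 = 0\{a} | 0\{a,c} | 0 → (no moves)
Partition-refinement fixed point:
  B0 = {s0}
  B1 = {s1}
  B2 = {s2, t2}
  B3 = {s5, t4}
  B4 = {s7, t6}
  B5 = {s3, s9, t8}
  B6 = {s4, t3}
  B7 = {s6, t5}
  B8 = {s8, t7}
  B9 = {t0}
  B10 = {t1}
s0 ∈ B0, t0 ∈ B9 → different blocks

NO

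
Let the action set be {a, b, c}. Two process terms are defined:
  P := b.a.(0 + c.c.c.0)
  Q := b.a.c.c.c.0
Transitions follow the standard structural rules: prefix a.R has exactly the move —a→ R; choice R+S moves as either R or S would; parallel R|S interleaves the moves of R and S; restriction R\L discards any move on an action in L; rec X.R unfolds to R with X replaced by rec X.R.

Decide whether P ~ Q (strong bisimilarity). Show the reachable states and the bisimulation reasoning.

P ~ Q

Reachable graph of P (6 states):
  s0 = b.a.(0 + c.c.c.0) | ··b··> s1
  s1 = a.(0 + c.c.c.0) | ··a··> s2
  s2 = 0 + c.c.c.0 | ··c··> s3
  s3 = c.c.0 | ··c··> s4
  s4 = c.0 | ··c··> s5
  s5 = 0 | ∅
Reachable graph of Q (6 states):
  t0 = b.a.c.c.c.0 | ··b··> t1
  t1 = a.c.c.c.0 | ··a··> t2
  t2 = c.c.c.0 | ··c··> t3
  t3 = c.c.0 | ··c··> t4
  t4 = c.0 | ··c··> t5
  t5 = 0 | ∅
Partition-refinement fixed point:
  B0 = {s0, t0}
  B1 = {s1, t1}
  B2 = {s2, t2}
  B3 = {s3, t3}
  B4 = {s4, t4}
  B5 = {s5, t5}
s0 ∈ B0, t0 ∈ B0 → same block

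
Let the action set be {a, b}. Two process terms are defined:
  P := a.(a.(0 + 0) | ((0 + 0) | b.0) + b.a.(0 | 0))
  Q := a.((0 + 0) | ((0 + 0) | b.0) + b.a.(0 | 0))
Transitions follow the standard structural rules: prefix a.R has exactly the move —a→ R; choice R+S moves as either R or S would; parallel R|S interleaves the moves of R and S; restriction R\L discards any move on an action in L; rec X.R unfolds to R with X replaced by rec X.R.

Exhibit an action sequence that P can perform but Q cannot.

aa

P's transition system — 7 states:
  s0 = a.(a.(0 + 0) | ((0 + 0) | b.0) + b.a.(0 | 0)) → =a=> s1
  s1 = a.(0 + 0) | ((0 + 0) | b.0) + b.a.(0 | 0) → =a=> s2, =b=> s3, =b=> s4
  s2 = (0 + 0) | ((0 + 0) | b.0) → =b=> s5
  s3 = a.(0 + 0) | ((0 + 0) | 0) → =a=> s5
  s4 = a.(0 | 0) → =a=> s6
  s5 = (0 + 0) | ((0 + 0) | 0) → deadlocked
  s6 = 0 | 0 → deadlocked
Q's transition system — 5 states:
  t0 = a.((0 + 0) | ((0 + 0) | b.0) + b.a.(0 | 0)) → =a=> t1
  t1 = (0 + 0) | ((0 + 0) | b.0) + b.a.(0 | 0) → =b=> t2, =b=> t3
  t2 = (0 + 0) | ((0 + 0) | 0) → deadlocked
  t3 = a.(0 | 0) → =a=> t4
  t4 = 0 | 0 → deadlocked
Executing aa from P (initial set {s0}):
  [1] a ⇒ {s1}
  [2] a ⇒ {s2}
  ✓ P
Executing aa from Q (initial set {t0}):
  [1] a ⇒ {t1}
  [2] a ⇒ ∅ (Q stuck)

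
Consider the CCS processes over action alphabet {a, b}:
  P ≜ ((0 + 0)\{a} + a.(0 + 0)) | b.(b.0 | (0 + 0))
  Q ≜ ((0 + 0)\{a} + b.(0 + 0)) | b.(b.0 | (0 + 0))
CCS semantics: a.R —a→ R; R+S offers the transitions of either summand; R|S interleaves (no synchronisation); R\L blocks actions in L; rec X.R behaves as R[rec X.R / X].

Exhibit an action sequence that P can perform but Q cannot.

Reachable graph of P (6 states):
  u0 = ((0 + 0)\{a} + a.(0 + 0)) | b.(b.0 | (0 + 0)) → —a→ u1, —b→ u2
  u1 = (0 + 0) | b.(b.0 | (0 + 0)) → —b→ u3
  u2 = ((0 + 0)\{a} + a.(0 + 0)) | (b.0 | (0 + 0)) → —a→ u3, —b→ u4
  u3 = (0 + 0) | (b.0 | (0 + 0)) → —b→ u5
  u4 = ((0 + 0)\{a} + a.(0 + 0)) | (0 | (0 + 0)) → —a→ u5
  u5 = (0 + 0) | (0 | (0 + 0)) → ·
Reachable graph of Q (6 states):
  v0 = ((0 + 0)\{a} + b.(0 + 0)) | b.(b.0 | (0 + 0)) → —b→ v1, —b→ v2
  v1 = ((0 + 0)\{a} + b.(0 + 0)) | (b.0 | (0 + 0)) → —b→ v3, —b→ v4
  v2 = (0 + 0) | b.(b.0 | (0 + 0)) → —b→ v4
  v3 = ((0 + 0)\{a} + b.(0 + 0)) | (0 | (0 + 0)) → —b→ v5
  v4 = (0 + 0) | (b.0 | (0 + 0)) → —b→ v5
  v5 = (0 + 0) | (0 | (0 + 0)) → ·
Run σ = ⟨a⟩ on P: start {u0}
  [1] a ⇒ {u1}
  — P admits the full trace.
Run σ = ⟨a⟩ on Q: start {v0}
  [1] a ⇒ ∅ (Q stuck)

a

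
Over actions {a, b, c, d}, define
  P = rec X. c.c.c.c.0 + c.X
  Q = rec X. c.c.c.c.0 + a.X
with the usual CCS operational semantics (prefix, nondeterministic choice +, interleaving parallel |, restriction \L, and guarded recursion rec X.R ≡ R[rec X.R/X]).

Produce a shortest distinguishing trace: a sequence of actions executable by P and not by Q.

Reachable graph of P (5 states):
  p0 = rec X. c.c.c.c.0 + c.X | —c→ p0, —c→ p1
  p1 = c.c.c.0 | —c→ p2
  p2 = c.c.0 | —c→ p3
  p3 = c.0 | —c→ p4
  p4 = 0 | ∅
Reachable graph of Q (5 states):
  q0 = rec X. c.c.c.c.0 + a.X | —a→ q0, —c→ q1
  q1 = c.c.c.0 | —c→ q2
  q2 = c.c.0 | —c→ q3
  q3 = c.0 | —c→ q4
  q4 = 0 | ∅
Run σ = ⟨ccccc⟩ on P: start {p0}
  after c @ step 1: {p0, p1}
  after c @ step 2: {p0, p1, p2}
  after c @ step 3: {p0, p1, p2, p3}
  after c @ step 4: {p0, p1, p2, p3, p4}
  after c @ step 5: {p0, p1, p2, p3, p4}
  ✓ P
Run σ = ⟨ccccc⟩ on Q: start {q0}
  after c @ step 1: {q1}
  after c @ step 2: {q2}
  after c @ step 3: {q3}
  after c @ step 4: {q4}
  after c @ step 5: ∅  — Q cannot continue

ccccc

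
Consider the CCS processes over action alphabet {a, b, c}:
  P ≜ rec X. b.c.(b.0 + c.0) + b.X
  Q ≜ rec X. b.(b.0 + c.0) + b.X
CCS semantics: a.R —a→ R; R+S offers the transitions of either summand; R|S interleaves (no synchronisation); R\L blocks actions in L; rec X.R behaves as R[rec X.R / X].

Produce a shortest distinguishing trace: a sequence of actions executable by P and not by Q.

Reachable graph of P (4 states):
  u0 = rec X. b.c.(b.0 + c.0) + b.X | --b--▸ u0, --b--▸ u1
  u1 = c.(b.0 + c.0) | --c--▸ u2
  u2 = b.0 + c.0 | --b--▸ u3, --c--▸ u3
  u3 = 0 | stopped
Reachable graph of Q (3 states):
  v0 = rec X. b.(b.0 + c.0) + b.X | --b--▸ v0, --b--▸ v1
  v1 = b.0 + c.0 | --b--▸ v2, --c--▸ v2
  v2 = 0 | stopped
Trace ⟨bcb⟩ through P, begin at {u0}:
  after b @ step 1: {u0, u1}
  after c @ step 2: {u2}
  after b @ step 3: {u3}
  ✓ P
Trace ⟨bcb⟩ through Q, begin at {v0}:
  after b @ step 1: {v0, v1}
  after c @ step 2: {v2}
  after b @ step 3: ∅ (Q stuck)

bcb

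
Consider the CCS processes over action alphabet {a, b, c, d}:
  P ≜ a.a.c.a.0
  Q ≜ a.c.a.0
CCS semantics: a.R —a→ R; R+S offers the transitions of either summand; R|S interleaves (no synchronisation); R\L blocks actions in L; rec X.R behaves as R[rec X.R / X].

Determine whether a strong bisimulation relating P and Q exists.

NO

P's transition system — 5 states:
  p0 = a.a.c.a.0 :: =a=> p1
  p1 = a.c.a.0 :: =a=> p2
  p2 = c.a.0 :: =c=> p3
  p3 = a.0 :: =a=> p4
  p4 = 0 :: ∅
Q's transition system — 4 states:
  q0 = a.c.a.0 :: =a=> q1
  q1 = c.a.0 :: =c=> q2
  q2 = a.0 :: =a=> q3
  q3 = 0 :: ∅
Partition-refinement fixed point:
  B0 = {p0}
  B1 = {p1, q0}
  B2 = {p2, q1}
  B3 = {p3, q2}
  B4 = {p4, q3}
p0 ∈ B0, q0 ∈ B1 → different blocks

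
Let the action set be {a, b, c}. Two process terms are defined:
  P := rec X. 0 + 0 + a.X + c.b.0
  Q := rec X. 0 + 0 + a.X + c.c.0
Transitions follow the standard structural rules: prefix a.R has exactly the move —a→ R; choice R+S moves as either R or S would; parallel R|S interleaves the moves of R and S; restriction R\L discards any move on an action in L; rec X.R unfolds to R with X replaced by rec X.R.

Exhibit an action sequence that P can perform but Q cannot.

P's transition system — 3 states:
  m0 = rec X. 0 + 0 + a.X + c.b.0 | -a-> m0, -c-> m1
  m1 = b.0 | -b-> m2
  m2 = 0 | deadlocked
Q's transition system — 3 states:
  n0 = rec X. 0 + 0 + a.X + c.c.0 | -a-> n0, -c-> n1
  n1 = c.0 | -c-> n2
  n2 = 0 | deadlocked
Executing cb from P (initial set {m0}):
  [1] c ⇒ {m1}
  [2] b ⇒ {m2}
  ✓ P
Executing cb from Q (initial set {n0}):
  [1] c ⇒ {n1}
  [2] b ⇒ ∅  — Q cannot continue

cb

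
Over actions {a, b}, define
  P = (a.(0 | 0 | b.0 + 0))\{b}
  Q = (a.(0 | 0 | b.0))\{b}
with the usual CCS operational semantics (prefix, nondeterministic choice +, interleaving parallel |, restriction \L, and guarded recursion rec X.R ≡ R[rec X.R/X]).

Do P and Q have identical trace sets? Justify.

traces(P) = traces(Q)

P's transition system — 2 states:
  s0 = (a.(0 | 0 | b.0 + 0))\{b} has moves --a--▸ s1
  s1 = (0 | 0 | b.0 + 0)\{b} has moves deadlocked
Q's transition system — 2 states:
  t0 = (a.(0 | 0 | b.0))\{b} has moves --a--▸ t1
  t1 = (0 | 0 | b.0)\{b} has moves deadlocked
Coarsest stable partition (strong bisimilarity classes):
  B0 = {s0, t0}
  B1 = {s1, t1}
s0 ∈ B0, t0 ∈ B0 → same block
Bisimilar ⇒ trace-equivalent.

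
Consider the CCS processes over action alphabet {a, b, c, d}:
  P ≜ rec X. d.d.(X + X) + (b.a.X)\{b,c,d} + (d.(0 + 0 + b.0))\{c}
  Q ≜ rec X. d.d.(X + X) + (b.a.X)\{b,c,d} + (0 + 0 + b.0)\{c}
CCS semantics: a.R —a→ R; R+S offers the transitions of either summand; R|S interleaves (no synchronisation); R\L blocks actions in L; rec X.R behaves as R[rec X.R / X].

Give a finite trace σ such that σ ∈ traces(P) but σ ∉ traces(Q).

db

Reachable graph of P (5 states):
  p0 = rec X. d.d.(X + X) + (b.a.X)\{b,c,d} + (d.(0 + 0 + b.0))\{c} → —d→ p1, —d→ p2
  p1 = (0 + 0 + b.0)\{c} → —b→ p3
  p2 = d.((rec X. d.d.(X + X) + (b.a.X)\{b,c,d} + (d.(0 + 0 + b.0))\{c}) + (rec X. d.d.(X + X) + (b.a.X)\{b,c,d} + (d.(0 + 0 + b.0))\{c})) → —d→ p4
  p3 = 0\{c} → deadlocked
  p4 = (rec X. d.d.(X + X) + (b.a.X)\{b,c,d} + (d.(0 + 0 + b.0))\{c}) + (rec X. d.d.(X + X) + (b.a.X)\{b,c,d} + (d.(0 + 0 + b.0))\{c}) → —d→ p1, —d→ p2
Reachable graph of Q (4 states):
  q0 = rec X. d.d.(X + X) + (b.a.X)\{b,c,d} + (0 + 0 + b.0)\{c} → —b→ q1, —d→ q2
  q1 = 0\{c} → deadlocked
  q2 = d.((rec X. d.d.(X + X) + (b.a.X)\{b,c,d} + (0 + 0 + b.0)\{c}) + (rec X. d.d.(X + X) + (b.a.X)\{b,c,d} + (0 + 0 + b.0)\{c})) → —d→ q3
  q3 = (rec X. d.d.(X + X) + (b.a.X)\{b,c,d} + (0 + 0 + b.0)\{c}) + (rec X. d.d.(X + X) + (b.a.X)\{b,c,d} + (0 + 0 + b.0)\{c}) → —b→ q1, —d→ q2
Trace ⟨db⟩ through P, begin at {p0}:
  [1] d ⇒ {p1, p2}
  [2] b ⇒ {p3}
  P completes σ.
Trace ⟨db⟩ through Q, begin at {q0}:
  [1] d ⇒ {q2}
  [2] b ⇒ ∅  — Q cannot continue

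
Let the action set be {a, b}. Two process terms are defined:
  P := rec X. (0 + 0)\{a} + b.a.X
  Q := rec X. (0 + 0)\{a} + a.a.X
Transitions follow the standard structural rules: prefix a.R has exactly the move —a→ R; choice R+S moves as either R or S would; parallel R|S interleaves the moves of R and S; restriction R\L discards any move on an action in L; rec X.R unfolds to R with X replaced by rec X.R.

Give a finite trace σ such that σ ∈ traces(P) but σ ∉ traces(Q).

Reachable graph of P (2 states):
  u0 = rec X. (0 + 0)\{a} + b.a.X → -b-> u1
  u1 = a.(rec X. (0 + 0)\{a} + b.a.X) → -a-> u0
Reachable graph of Q (2 states):
  v0 = rec X. (0 + 0)\{a} + a.a.X → -a-> v1
  v1 = a.(rec X. (0 + 0)\{a} + a.a.X) → -a-> v0
Executing b from P (initial set {u0}):
  step 1 (b): {u1}
  ✓ P
Executing b from Q (initial set {v0}):
  step 1 (b): ∅ (Q stuck)

b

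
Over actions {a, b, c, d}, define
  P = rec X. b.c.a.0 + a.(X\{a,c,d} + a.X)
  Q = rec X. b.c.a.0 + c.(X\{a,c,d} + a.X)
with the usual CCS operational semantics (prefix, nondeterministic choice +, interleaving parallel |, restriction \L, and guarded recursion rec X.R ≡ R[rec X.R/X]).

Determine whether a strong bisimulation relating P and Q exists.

Reachable graph of P (6 states):
  m0 = rec X. b.c.a.0 + a.(X\{a,c,d} + a.X) → =a=> m1, =b=> m2
  m1 = (rec X. b.c.a.0 + a.(X\{a,c,d} + a.X))\{a,c,d} + a.(rec X. b.c.a.0 + a.(X\{a,c,d} + a.X)) → =a=> m0, =b=> m3
  m2 = c.a.0 → =c=> m4
  m3 = (c.a.0)\{a,c,d} → stopped
  m4 = a.0 → =a=> m5
  m5 = 0 → stopped
Reachable graph of Q (6 states):
  n0 = rec X. b.c.a.0 + c.(X\{a,c,d} + a.X) → =b=> n1, =c=> n2
  n1 = c.a.0 → =c=> n3
  n2 = (rec X. b.c.a.0 + c.(X\{a,c,d} + a.X))\{a,c,d} + a.(rec X. b.c.a.0 + c.(X\{a,c,d} + a.X)) → =a=> n0, =b=> n4
  n3 = a.0 → =a=> n5
  n4 = (c.a.0)\{a,c,d} → stopped
  n5 = 0 → stopped
Partition-refinement fixed point:
  B0 = {m0}
  B1 = {m2, n1}
  B2 = {m4, n3}
  B3 = {m3, m5, n4, n5}
  B4 = {m1}
  B5 = {n0}
  B6 = {n2}
m0 ∈ B0, n0 ∈ B5 → different blocks

not bisimilar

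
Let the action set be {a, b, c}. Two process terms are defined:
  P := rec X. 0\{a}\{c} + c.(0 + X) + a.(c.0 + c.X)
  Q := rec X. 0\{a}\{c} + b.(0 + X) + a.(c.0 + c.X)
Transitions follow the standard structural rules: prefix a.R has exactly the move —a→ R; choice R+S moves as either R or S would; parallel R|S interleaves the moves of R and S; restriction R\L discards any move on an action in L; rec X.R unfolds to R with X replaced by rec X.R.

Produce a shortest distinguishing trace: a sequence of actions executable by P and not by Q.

c

LTS(P): 4 reachable states
  m0 = rec X. 0\{a}\{c} + c.(0 + X) + a.(c.0 + c.X) has moves -a-> m1, -c-> m2
  m1 = c.0 + c.(rec X. 0\{a}\{c} + c.(0 + X) + a.(c.0 + c.X)) has moves -c-> m0, -c-> m3
  m2 = 0 + (rec X. 0\{a}\{c} + c.(0 + X) + a.(c.0 + c.X)) has moves -a-> m1, -c-> m2
  m3 = 0 has moves ·
LTS(Q): 4 reachable states
  n0 = rec X. 0\{a}\{c} + b.(0 + X) + a.(c.0 + c.X) has moves -a-> n1, -b-> n2
  n1 = c.0 + c.(rec X. 0\{a}\{c} + b.(0 + X) + a.(c.0 + c.X)) has moves -c-> n0, -c-> n3
  n2 = 0 + (rec X. 0\{a}\{c} + b.(0 + X) + a.(c.0 + c.X)) has moves -a-> n1, -b-> n2
  n3 = 0 has moves ·
Executing c from P (initial set {m0}):
  after c @ step 1: {m2}
  ✓ P
Executing c from Q (initial set {n0}):
  after c @ step 1: ∅ (Q stuck)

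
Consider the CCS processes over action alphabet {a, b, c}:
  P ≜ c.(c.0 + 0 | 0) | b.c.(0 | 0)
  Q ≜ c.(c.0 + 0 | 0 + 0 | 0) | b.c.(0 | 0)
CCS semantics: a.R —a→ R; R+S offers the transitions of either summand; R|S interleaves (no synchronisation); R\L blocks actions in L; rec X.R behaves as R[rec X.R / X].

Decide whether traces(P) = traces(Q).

trace-equivalent

LTS(P): 9 reachable states
  u0 = c.(c.0 + 0 | 0) | b.c.(0 | 0) :: -b-> u1, -c-> u2
  u1 = c.(c.0 + 0 | 0) | c.(0 | 0) :: -c-> u3, -c-> u4
  u2 = (c.0 + 0 | 0) | b.c.(0 | 0) :: -b-> u3, -c-> u5
  u3 = (c.0 + 0 | 0) | c.(0 | 0) :: -c-> u6, -c-> u7
  u4 = c.(c.0 + 0 | 0) | (0 | 0) :: -c-> u6
  u5 = 0 | b.c.(0 | 0) :: -b-> u7
  u6 = (c.0 + 0 | 0) | (0 | 0) :: -c-> u8
  u7 = 0 | c.(0 | 0) :: -c-> u8
  u8 = 0 | (0 | 0) :: ·
LTS(Q): 9 reachable states
  v0 = c.(c.0 + 0 | 0 + 0 | 0) | b.c.(0 | 0) :: -b-> v1, -c-> v2
  v1 = c.(c.0 + 0 | 0 + 0 | 0) | c.(0 | 0) :: -c-> v3, -c-> v4
  v2 = (c.0 + 0 | 0 + 0 | 0) | b.c.(0 | 0) :: -b-> v3, -c-> v5
  v3 = (c.0 + 0 | 0 + 0 | 0) | c.(0 | 0) :: -c-> v6, -c-> v7
  v4 = c.(c.0 + 0 | 0 + 0 | 0) | (0 | 0) :: -c-> v6
  v5 = 0 | b.c.(0 | 0) :: -b-> v7
  v6 = (c.0 + 0 | 0 + 0 | 0) | (0 | 0) :: -c-> v8
  v7 = 0 | c.(0 | 0) :: -c-> v8
  v8 = 0 | (0 | 0) :: ·
Coarsest stable partition (strong bisimilarity classes):
  B0 = {u0, v0}
  B1 = {u1, v1}
  B2 = {u3, u4, v3, v4}
  B3 = {u6, u7, v6, v7}
  B4 = {u8, v8}
  B5 = {u2, v2}
  B6 = {u5, v5}
u0 ∈ B0, v0 ∈ B0 → same block
Bisimilar ⇒ trace-equivalent.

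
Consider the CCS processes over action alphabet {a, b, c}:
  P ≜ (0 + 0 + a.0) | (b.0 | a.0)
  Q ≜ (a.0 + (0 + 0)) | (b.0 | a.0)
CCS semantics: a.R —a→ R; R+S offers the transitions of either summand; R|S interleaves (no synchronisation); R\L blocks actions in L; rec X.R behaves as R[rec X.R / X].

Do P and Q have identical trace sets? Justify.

trace-equivalent

P's transition system — 8 states:
  s0 = (0 + 0 + a.0) | (b.0 | a.0) has moves =a=> s1, =a=> s2, =b=> s3
  s1 = (0 + 0 + a.0) | (b.0 | 0) has moves =a=> s4, =b=> s5
  s2 = 0 | (b.0 | a.0) has moves =a=> s4, =b=> s6
  s3 = (0 + 0 + a.0) | (0 | a.0) has moves =a=> s5, =a=> s6
  s4 = 0 | (b.0 | 0) has moves =b=> s7
  s5 = (0 + 0 + a.0) | (0 | 0) has moves =a=> s7
  s6 = 0 | (0 | a.0) has moves =a=> s7
  s7 = 0 | (0 | 0) has moves stopped
Q's transition system — 8 states:
  t0 = (a.0 + (0 + 0)) | (b.0 | a.0) has moves =a=> t1, =a=> t2, =b=> t3
  t1 = (a.0 + (0 + 0)) | (b.0 | 0) has moves =a=> t4, =b=> t5
  t2 = 0 | (b.0 | a.0) has moves =a=> t4, =b=> t6
  t3 = (a.0 + (0 + 0)) | (0 | a.0) has moves =a=> t5, =a=> t6
  t4 = 0 | (b.0 | 0) has moves =b=> t7
  t5 = (a.0 + (0 + 0)) | (0 | 0) has moves =a=> t7
  t6 = 0 | (0 | a.0) has moves =a=> t7
  t7 = 0 | (0 | 0) has moves stopped
Bisimilarity quotient blocks:
  B0 = {s0, t0}
  B1 = {s1, s2, t1, t2}
  B2 = {s4, t4}
  B3 = {s7, t7}
  B4 = {s5, s6, t5, t6}
  B5 = {s3, t3}
s0 ∈ B0, t0 ∈ B0 → same block
Bisimilar ⇒ trace-equivalent.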